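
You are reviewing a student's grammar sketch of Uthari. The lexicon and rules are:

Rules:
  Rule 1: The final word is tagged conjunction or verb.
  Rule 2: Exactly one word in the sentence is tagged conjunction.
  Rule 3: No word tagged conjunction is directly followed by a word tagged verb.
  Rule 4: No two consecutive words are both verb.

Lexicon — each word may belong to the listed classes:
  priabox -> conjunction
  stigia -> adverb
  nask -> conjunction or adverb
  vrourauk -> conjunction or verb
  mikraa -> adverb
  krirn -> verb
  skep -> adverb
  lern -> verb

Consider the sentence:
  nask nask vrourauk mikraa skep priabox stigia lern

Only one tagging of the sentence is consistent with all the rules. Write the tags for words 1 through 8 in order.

adverb adverb verb adverb adverb conjunction adverb verb

Candidates per position — 1:nask {conjunction,adverb}; 2:nask {conjunction,adverb}; 3:vrourauk {conjunction,verb}; 4:mikraa {adverb}; 5:skep {adverb}; 6:priabox {conjunction}; 7:stigia {adverb}; 8:lern {verb}.
Position 1: tagging it conjunction would leave rule 2 unsatisfiable, so it must be adverb.
Position 2: tagging it conjunction would leave rule 2 unsatisfiable, so it must be adverb.
Position 3: tagging it conjunction would leave rule 2 unsatisfiable, so it must be verb.
The unique satisfying tagging is: adverb adverb verb adverb adverb conjunction adverb verb.
Rule-by-rule: rule 1 holds; rule 2 holds; rule 3 holds; rule 4 holds.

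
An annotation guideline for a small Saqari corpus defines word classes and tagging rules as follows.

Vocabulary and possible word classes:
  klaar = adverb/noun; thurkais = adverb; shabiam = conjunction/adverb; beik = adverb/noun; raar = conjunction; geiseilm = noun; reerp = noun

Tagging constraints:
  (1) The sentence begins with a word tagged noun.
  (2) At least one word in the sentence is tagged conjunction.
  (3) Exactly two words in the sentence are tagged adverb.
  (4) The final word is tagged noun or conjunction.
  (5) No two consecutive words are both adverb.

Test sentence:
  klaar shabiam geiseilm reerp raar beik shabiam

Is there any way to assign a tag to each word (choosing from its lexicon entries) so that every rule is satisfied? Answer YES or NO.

YES

Candidates per position — 1:klaar {adverb,noun}; 2:shabiam {conjunction,adverb}; 3:geiseilm {noun}; 4:reerp {noun}; 5:raar {conjunction}; 6:beik {adverb,noun}; 7:shabiam {conjunction,adverb}.
One satisfying assignment: noun adverb noun noun conjunction adverb conjunction.
Verifying each rule — rule 1 satisfied; rule 2 satisfied; rule 3 satisfied; rule 4 satisfied; rule 5 satisfied.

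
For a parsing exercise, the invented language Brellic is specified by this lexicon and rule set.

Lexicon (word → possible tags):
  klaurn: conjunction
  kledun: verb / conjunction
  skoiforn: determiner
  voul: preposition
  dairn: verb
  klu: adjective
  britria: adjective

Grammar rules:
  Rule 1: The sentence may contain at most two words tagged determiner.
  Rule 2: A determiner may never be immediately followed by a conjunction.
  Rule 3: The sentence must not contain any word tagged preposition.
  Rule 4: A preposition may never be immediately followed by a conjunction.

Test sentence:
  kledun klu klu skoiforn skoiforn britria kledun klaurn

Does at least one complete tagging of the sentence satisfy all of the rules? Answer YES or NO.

Candidates per position — 1:kledun {verb,conjunction}; 2:klu {adjective}; 3:klu {adjective}; 4:skoiforn {determiner}; 5:skoiforn {determiner}; 6:britria {adjective}; 7:kledun {verb,conjunction}; 8:klaurn {conjunction}.
One satisfying assignment: verb adjective adjective determiner determiner adjective conjunction conjunction.
Checking: rule 1 satisfied; rule 2 satisfied; rule 3 satisfied; rule 4 satisfied.

YES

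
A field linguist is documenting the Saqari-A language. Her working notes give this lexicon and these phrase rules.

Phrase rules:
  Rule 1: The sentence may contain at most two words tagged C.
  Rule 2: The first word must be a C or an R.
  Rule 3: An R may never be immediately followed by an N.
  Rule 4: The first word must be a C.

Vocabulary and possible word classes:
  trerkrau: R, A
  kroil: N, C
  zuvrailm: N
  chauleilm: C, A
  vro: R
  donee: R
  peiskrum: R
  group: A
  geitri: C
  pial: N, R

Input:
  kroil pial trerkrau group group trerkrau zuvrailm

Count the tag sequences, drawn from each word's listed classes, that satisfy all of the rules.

4

Candidates per position — 1:kroil {N,C}; 2:pial {N,R}; 3:trerkrau {R,A}; 4:group {A}; 5:group {A}; 6:trerkrau {R,A}; 7:zuvrailm {N}.
There are 16 candidate sequences in total.
The sequences that satisfy every rule: C N R A A A N; C N A A A A N; C R R A A A N; C R A A A A N.
Count = 4.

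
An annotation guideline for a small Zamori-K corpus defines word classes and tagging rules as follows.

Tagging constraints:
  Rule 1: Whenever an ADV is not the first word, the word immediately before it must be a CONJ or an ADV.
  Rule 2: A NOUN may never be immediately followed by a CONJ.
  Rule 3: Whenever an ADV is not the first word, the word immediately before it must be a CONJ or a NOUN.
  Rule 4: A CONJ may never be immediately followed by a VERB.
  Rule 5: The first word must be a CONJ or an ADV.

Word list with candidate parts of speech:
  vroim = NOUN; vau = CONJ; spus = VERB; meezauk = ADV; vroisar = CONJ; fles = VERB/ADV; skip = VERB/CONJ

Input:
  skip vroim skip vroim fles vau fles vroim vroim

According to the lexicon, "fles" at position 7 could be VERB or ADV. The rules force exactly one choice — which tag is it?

Candidates per position — 1:skip {VERB,CONJ}; 2:vroim {NOUN}; 3:skip {VERB,CONJ}; 4:vroim {NOUN}; 5:fles {VERB,ADV}; 6:vau {CONJ}; 7:fles {VERB,ADV}; 8:vroim {NOUN}; 9:vroim {NOUN}.
Word 1 cannot be VERB — rule 5 would then fail for every completion. It is CONJ.
Word 3 cannot be CONJ — rule 2 would then fail for every completion. It is VERB.
Word 5 cannot be ADV — rule 1 would then fail for every completion. It is VERB.
Word 7 cannot be VERB — rule 4 would then fail for every completion. It is ADV.
That leaves exactly one tagging: CONJ NOUN VERB NOUN VERB CONJ ADV NOUN NOUN.
Checking: rule 1 holds; rule 2 holds; rule 3 holds; rule 4 holds; rule 5 holds.

ADV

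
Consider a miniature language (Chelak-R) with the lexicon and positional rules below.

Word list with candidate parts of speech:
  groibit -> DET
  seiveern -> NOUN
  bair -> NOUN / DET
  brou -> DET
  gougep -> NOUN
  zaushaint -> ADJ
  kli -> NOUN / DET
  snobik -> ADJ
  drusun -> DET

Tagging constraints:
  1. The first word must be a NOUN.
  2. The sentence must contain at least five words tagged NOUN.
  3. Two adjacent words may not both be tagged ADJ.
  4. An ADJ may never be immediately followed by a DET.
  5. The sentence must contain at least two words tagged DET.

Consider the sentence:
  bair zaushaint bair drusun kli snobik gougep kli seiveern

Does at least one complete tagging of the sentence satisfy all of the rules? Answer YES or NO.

YES

Candidates per position — 1:bair {NOUN,DET}; 2:zaushaint {ADJ}; 3:bair {NOUN,DET}; 4:drusun {DET}; 5:kli {NOUN,DET}; 6:snobik {ADJ}; 7:gougep {NOUN}; 8:kli {NOUN,DET}; 9:seiveern {NOUN}.
One satisfying assignment: NOUN ADJ NOUN DET NOUN ADJ NOUN DET NOUN.
Rule-by-rule: rule 1 satisfied; rule 2 satisfied; rule 3 satisfied; rule 4 satisfied; rule 5 satisfied.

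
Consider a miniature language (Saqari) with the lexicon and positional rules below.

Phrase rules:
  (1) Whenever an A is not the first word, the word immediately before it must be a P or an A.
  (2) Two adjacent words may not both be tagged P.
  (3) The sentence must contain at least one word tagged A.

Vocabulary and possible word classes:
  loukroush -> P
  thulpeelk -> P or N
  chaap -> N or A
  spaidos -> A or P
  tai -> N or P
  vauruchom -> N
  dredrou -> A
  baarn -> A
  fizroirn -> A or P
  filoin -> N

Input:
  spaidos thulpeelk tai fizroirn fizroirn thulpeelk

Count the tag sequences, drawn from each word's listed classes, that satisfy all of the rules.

12

Candidates per position — 1:spaidos {A,P}; 2:thulpeelk {P,N}; 3:tai {N,P}; 4:fizroirn {A,P}; 5:fizroirn {A,P}; 6:thulpeelk {P,N}.
There are 64 candidate sequences in total.
Checking each against the rules leaves 12 sequences.
Count = 12.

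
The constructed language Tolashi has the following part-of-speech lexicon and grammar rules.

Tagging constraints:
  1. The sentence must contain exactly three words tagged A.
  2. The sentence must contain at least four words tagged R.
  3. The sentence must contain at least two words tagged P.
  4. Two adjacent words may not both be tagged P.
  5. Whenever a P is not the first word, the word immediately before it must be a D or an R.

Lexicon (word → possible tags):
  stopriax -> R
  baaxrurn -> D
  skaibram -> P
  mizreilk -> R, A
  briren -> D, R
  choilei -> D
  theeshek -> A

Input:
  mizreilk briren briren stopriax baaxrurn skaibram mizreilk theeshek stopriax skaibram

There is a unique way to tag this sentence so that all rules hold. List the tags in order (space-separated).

A R R R D P A A R P

Candidates per position — 1:mizreilk {R,A}; 2:briren {D,R}; 3:briren {D,R}; 4:stopriax {R}; 5:baaxrurn {D}; 6:skaibram {P}; 7:mizreilk {R,A}; 8:theeshek {A}; 9:stopriax {R}; 10:skaibram {P}.
Position 1: R is ruled out by rule 1; that leaves A.
Position 7: R is ruled out by rule 1; that leaves A.
Position 2: D is ruled out by rule 2; that leaves R.
Position 3: D is ruled out by rule 2; that leaves R.
The only consistent sequence is: A R R R D P A A R P.
Rule-by-rule: rule 1 satisfied; rule 2 satisfied; rule 3 satisfied; rule 4 satisfied; rule 5 satisfied.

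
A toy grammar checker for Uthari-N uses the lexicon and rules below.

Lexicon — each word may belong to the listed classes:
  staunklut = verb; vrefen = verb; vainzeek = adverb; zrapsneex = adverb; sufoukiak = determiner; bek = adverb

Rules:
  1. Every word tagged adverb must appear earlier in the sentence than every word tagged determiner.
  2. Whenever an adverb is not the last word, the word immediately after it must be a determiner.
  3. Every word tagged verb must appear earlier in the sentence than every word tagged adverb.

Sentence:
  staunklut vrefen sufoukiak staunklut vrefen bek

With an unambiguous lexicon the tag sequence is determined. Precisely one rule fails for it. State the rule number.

Fixed tagging: verb verb determiner verb verb adverb.
Checking each rule: R1 ✗, R2 ✓, R3 ✓.
Only rule 1 fails.

1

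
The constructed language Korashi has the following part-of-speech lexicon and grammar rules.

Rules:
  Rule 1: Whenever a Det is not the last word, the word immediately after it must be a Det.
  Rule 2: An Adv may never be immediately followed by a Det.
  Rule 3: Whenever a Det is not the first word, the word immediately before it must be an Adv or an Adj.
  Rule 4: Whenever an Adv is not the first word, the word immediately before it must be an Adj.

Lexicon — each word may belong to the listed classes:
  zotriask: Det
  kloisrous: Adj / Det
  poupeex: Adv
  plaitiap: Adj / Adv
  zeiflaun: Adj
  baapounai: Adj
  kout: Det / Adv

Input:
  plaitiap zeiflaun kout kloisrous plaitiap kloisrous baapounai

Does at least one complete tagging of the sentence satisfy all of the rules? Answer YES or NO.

Candidates per position — 1:plaitiap {Adj,Adv}; 2:zeiflaun {Adj}; 3:kout {Det,Adv}; 4:kloisrous {Adj,Det}; 5:plaitiap {Adj,Adv}; 6:kloisrous {Adj,Det}; 7:baapounai {Adj}.
One satisfying assignment: Adv Adj Adv Adj Adj Adj Adj.
Rule-by-rule: rule 1 satisfied; rule 2 satisfied; rule 3 satisfied; rule 4 satisfied.

YES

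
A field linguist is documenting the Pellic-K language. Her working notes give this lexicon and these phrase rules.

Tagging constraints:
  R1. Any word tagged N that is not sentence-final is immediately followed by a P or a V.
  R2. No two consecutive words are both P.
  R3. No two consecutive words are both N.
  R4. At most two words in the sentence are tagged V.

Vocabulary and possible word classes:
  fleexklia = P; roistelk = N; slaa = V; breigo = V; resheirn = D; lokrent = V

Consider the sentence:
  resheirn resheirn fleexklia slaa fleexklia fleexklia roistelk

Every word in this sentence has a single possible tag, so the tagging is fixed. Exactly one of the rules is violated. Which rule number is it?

Fixed tagging: D D P V P P N.
Applying the rules: R1 ✓, R2 ✗, R3 ✓, R4 ✓.
Only rule 2 fails.

2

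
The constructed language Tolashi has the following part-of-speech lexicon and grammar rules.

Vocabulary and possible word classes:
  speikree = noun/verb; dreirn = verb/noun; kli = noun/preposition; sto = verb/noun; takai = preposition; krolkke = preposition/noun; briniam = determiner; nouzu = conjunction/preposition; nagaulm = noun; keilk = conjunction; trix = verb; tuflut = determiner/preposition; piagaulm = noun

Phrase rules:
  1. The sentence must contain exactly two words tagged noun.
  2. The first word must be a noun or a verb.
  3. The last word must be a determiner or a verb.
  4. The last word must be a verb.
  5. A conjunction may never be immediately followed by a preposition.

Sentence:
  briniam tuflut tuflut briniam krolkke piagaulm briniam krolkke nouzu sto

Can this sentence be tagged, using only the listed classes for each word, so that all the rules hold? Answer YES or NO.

Candidates per position — 1:briniam {determiner}; 2:tuflut {determiner,preposition}; 3:tuflut {determiner,preposition}; 4:briniam {determiner}; 5:krolkke {preposition,noun}; 6:piagaulm {noun}; 7:briniam {determiner}; 8:krolkke {preposition,noun}; 9:nouzu {conjunction,preposition}; 10:sto {verb,noun}.
Rule 2 cannot be satisfied by any choice of tags from the lexicon.
So there is no consistent tagging.

NO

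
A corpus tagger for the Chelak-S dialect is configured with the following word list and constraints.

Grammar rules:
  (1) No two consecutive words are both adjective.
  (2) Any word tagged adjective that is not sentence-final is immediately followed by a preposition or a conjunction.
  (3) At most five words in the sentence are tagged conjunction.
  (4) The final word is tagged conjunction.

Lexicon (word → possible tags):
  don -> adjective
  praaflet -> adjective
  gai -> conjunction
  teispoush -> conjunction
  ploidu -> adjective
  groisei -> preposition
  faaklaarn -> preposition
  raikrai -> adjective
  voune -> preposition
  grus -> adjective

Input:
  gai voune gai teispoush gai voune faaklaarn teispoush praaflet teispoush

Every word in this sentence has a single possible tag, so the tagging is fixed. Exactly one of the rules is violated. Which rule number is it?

3

Fixed tagging: conjunction preposition conjunction conjunction conjunction preposition preposition conjunction adjective conjunction.
Rule check: R1 ok, R2 ok, R3 fails, R4 ok.
Only rule 3 fails.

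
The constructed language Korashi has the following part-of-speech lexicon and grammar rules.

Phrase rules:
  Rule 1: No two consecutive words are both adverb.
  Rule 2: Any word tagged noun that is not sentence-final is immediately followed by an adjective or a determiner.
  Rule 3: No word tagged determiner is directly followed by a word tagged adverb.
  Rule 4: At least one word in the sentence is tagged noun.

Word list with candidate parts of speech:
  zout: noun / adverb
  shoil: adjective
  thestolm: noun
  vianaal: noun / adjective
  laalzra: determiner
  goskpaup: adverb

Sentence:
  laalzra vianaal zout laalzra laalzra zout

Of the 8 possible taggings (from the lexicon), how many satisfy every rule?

2

Candidates per position — 1:laalzra {determiner}; 2:vianaal {noun,adjective}; 3:zout {noun,adverb}; 4:laalzra {determiner}; 5:laalzra {determiner}; 6:zout {noun,adverb}.
There are 8 candidate sequences in total.
The sequences that satisfy every rule: determiner adjective noun determiner determiner noun; determiner adjective adverb determiner determiner noun.
Count = 2.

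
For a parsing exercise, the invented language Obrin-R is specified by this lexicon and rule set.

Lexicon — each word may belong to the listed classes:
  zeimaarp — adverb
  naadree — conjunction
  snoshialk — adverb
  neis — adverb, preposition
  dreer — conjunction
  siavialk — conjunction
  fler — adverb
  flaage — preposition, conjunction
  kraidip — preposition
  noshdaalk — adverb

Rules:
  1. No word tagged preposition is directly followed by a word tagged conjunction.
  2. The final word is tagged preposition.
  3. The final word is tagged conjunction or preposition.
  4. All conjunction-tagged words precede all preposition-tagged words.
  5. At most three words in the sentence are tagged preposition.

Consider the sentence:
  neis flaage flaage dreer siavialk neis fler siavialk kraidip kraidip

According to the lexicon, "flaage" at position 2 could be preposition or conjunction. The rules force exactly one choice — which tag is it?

conjunction

Candidates per position — 1:neis {adverb,preposition}; 2:flaage {preposition,conjunction}; 3:flaage {preposition,conjunction}; 4:dreer {conjunction}; 5:siavialk {conjunction}; 6:neis {adverb,preposition}; 7:fler {adverb}; 8:siavialk {conjunction}; 9:kraidip {preposition}; 10:kraidip {preposition}.
Position 1: tagging it preposition would leave rule 1 unsatisfiable, so it must be adverb.
Position 2: tagging it preposition would leave rule 1 unsatisfiable, so it must be conjunction.
Position 3: tagging it preposition would leave rule 1 unsatisfiable, so it must be conjunction.
Position 6: tagging it preposition would leave rule 4 unsatisfiable, so it must be adverb.
So the tagging must be: adverb conjunction conjunction conjunction conjunction adverb adverb conjunction preposition preposition.
Rule-by-rule: rule 1 satisfied; rule 2 satisfied; rule 3 satisfied; rule 4 satisfied; rule 5 satisfied.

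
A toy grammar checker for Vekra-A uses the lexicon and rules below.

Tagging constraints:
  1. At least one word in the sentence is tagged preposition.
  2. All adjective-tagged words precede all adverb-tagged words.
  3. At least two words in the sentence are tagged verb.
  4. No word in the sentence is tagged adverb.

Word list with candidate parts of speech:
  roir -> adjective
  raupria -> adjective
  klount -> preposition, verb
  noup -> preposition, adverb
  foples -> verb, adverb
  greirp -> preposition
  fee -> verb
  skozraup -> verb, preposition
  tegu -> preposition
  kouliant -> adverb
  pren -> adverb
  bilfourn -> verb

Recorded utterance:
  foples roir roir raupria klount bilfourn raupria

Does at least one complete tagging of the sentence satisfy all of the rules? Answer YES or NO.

YES

Candidates per position — 1:foples {verb,adverb}; 2:roir {adjective}; 3:roir {adjective}; 4:raupria {adjective}; 5:klount {preposition,verb}; 6:bilfourn {verb}; 7:raupria {adjective}.
One satisfying assignment: verb adjective adjective adjective preposition verb adjective.
Verifying each rule — rule 1 ok; rule 2 ok; rule 3 ok; rule 4 ok.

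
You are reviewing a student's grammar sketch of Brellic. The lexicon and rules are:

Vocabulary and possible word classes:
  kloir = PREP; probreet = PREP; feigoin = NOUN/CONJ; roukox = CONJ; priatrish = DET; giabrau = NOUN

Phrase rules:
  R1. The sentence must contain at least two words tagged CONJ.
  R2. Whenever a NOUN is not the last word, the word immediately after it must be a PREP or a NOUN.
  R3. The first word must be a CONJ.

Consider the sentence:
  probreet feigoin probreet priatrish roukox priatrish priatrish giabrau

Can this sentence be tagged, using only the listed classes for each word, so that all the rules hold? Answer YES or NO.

Candidates per position — 1:probreet {PREP}; 2:feigoin {NOUN,CONJ}; 3:probreet {PREP}; 4:priatrish {DET}; 5:roukox {CONJ}; 6:priatrish {DET}; 7:priatrish {DET}; 8:giabrau {NOUN}.
Rule 3 cannot be satisfied by any choice of tags from the lexicon.
So there is no consistent tagging.

NO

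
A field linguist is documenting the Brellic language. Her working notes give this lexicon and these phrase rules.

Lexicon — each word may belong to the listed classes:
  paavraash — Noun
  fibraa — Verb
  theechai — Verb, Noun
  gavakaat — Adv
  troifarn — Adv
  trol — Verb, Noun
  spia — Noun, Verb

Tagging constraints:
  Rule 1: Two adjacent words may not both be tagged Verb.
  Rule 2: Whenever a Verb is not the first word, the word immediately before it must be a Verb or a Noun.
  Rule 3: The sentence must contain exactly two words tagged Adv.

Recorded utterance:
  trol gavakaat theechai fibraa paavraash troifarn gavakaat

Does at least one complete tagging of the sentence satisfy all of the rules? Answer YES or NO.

Candidates per position — 1:trol {Verb,Noun}; 2:gavakaat {Adv}; 3:theechai {Verb,Noun}; 4:fibraa {Verb}; 5:paavraash {Noun}; 6:troifarn {Adv}; 7:gavakaat {Adv}.
Rule 3 cannot be satisfied by any choice of tags from the lexicon.
So there is no consistent tagging.

NO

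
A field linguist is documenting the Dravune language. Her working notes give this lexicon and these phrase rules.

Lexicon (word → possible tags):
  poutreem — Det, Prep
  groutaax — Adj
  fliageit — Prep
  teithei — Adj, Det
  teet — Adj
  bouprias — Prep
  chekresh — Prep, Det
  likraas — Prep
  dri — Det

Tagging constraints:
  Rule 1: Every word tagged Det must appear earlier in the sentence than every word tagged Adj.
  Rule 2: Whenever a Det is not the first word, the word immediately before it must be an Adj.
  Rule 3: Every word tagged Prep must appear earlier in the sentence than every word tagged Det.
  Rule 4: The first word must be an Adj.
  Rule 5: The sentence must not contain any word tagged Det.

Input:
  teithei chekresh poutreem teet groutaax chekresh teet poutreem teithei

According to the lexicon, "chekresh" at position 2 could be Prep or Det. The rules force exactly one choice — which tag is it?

Candidates per position — 1:teithei {Adj,Det}; 2:chekresh {Prep,Det}; 3:poutreem {Det,Prep}; 4:teet {Adj}; 5:groutaax {Adj}; 6:chekresh {Prep,Det}; 7:teet {Adj}; 8:poutreem {Det,Prep}; 9:teithei {Adj,Det}.
Position 1: tagging it Det would leave rule 4 unsatisfiable, so it must be Adj.
Position 2: tagging it Det would leave rule 1 unsatisfiable, so it must be Prep.
Position 3: tagging it Det would leave rule 1 unsatisfiable, so it must be Prep.
Position 6: tagging it Det would leave rule 1 unsatisfiable, so it must be Prep.
Position 8: tagging it Det would leave rule 1 unsatisfiable, so it must be Prep.
Position 9: tagging it Det would leave rule 1 unsatisfiable, so it must be Adj.
That leaves exactly one tagging: Adj Prep Prep Adj Adj Prep Adj Prep Adj.
Check: rule 1 ✓; rule 2 ✓; rule 3 ✓; rule 4 ✓; rule 5 ✓.

Prep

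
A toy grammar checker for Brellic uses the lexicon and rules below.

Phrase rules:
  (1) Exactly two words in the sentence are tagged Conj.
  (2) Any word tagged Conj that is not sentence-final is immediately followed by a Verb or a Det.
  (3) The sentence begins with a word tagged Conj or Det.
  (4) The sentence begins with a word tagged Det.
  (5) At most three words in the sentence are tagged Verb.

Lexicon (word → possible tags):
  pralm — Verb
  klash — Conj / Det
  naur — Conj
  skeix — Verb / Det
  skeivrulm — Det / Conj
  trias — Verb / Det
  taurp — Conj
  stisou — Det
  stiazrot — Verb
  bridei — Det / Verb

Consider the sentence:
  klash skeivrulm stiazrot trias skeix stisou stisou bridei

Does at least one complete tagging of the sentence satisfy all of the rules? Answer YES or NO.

Candidates per position — 1:klash {Conj,Det}; 2:skeivrulm {Det,Conj}; 3:stiazrot {Verb}; 4:trias {Verb,Det}; 5:skeix {Verb,Det}; 6:stisou {Det}; 7:stisou {Det}; 8:bridei {Det,Verb}.
Every candidate sequence violates at least one rule; no consistent tagging exists.

NO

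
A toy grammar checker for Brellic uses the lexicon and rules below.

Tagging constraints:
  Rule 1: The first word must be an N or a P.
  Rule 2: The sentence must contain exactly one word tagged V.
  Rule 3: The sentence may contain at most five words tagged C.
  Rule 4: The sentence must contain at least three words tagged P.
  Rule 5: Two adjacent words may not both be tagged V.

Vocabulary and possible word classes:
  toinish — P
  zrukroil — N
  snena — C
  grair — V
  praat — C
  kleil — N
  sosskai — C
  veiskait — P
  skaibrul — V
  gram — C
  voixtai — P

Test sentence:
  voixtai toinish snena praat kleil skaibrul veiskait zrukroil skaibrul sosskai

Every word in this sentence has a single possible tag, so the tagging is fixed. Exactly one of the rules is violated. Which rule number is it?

Fixed tagging: P P C C N V P N V C.
Checking each rule: R1 pass, R2 fail, R3 pass, R4 pass, R5 pass.
Only rule 2 fails.

2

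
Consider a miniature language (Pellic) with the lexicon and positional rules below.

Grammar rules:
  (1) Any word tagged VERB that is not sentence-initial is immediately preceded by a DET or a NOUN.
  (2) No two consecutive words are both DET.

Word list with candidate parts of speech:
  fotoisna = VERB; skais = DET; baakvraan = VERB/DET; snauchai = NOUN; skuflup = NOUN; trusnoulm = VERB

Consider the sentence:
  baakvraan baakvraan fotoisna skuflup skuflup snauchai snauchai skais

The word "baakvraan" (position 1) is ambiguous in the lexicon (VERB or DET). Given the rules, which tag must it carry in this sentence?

Candidates per position — 1:baakvraan {VERB,DET}; 2:baakvraan {VERB,DET}; 3:fotoisna {VERB}; 4:skuflup {NOUN}; 5:skuflup {NOUN}; 6:snauchai {NOUN}; 7:snauchai {NOUN}; 8:skais {DET}.
At position 2, choosing VERB makes rule 1 impossible to satisfy; hence DET.
At position 1, choosing DET makes rule 2 impossible to satisfy; hence VERB.
The unique satisfying tagging is: VERB DET VERB NOUN NOUN NOUN NOUN DET.
Checking: rule 1 satisfied; rule 2 satisfied.

VERB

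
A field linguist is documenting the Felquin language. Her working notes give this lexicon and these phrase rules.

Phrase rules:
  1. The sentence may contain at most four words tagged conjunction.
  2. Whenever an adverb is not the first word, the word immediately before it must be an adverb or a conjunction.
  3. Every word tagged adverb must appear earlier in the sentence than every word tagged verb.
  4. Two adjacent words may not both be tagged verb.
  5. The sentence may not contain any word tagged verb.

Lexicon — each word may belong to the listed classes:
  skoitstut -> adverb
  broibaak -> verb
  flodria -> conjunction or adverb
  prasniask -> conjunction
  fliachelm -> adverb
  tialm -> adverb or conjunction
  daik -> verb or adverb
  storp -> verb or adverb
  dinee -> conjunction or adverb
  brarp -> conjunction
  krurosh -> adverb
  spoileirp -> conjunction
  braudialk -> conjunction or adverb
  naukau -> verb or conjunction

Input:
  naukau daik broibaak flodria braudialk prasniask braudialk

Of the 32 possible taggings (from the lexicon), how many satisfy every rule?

Candidates per position — 1:naukau {verb,conjunction}; 2:daik {verb,adverb}; 3:broibaak {verb}; 4:flodria {conjunction,adverb}; 5:braudialk {conjunction,adverb}; 6:prasniask {conjunction}; 7:braudialk {conjunction,adverb}.
There are 32 candidate sequences in total.
Rule 5 cannot be satisfied by any choice of tags from the lexicon.
So there is no consistent tagging.
Count = 0.

0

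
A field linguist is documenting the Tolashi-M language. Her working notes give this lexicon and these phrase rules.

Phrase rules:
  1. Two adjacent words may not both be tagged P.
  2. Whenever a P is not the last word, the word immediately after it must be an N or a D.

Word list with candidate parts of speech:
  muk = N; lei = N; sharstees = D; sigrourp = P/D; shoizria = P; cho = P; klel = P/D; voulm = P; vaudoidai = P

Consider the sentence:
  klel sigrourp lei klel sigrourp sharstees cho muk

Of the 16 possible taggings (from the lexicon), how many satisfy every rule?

9

Candidates per position — 1:klel {P,D}; 2:sigrourp {P,D}; 3:lei {N}; 4:klel {P,D}; 5:sigrourp {P,D}; 6:sharstees {D}; 7:cho {P}; 8:muk {N}.
There are 16 candidate sequences in total.
Checking each against the rules leaves 9 sequences.
Count = 9.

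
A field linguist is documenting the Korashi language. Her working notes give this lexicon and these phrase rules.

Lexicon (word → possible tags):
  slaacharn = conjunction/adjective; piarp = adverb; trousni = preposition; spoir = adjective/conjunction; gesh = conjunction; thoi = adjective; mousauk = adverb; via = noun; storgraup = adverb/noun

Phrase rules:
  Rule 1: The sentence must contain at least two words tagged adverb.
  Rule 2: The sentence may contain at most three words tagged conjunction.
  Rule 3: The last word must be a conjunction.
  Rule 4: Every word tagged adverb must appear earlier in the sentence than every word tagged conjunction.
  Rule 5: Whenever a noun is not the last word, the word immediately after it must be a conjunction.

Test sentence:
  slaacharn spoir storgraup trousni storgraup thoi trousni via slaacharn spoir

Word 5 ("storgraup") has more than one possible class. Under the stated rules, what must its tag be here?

Candidates per position — 1:slaacharn {conjunction,adjective}; 2:spoir {adjective,conjunction}; 3:storgraup {adverb,noun}; 4:trousni {preposition}; 5:storgraup {adverb,noun}; 6:thoi {adjective}; 7:trousni {preposition}; 8:via {noun}; 9:slaacharn {conjunction,adjective}; 10:spoir {adjective,conjunction}.
Position 3: noun is ruled out by rule 1; that leaves adverb.
Position 5: noun is ruled out by rule 1; that leaves adverb.
Position 9: adjective is ruled out by rule 5; that leaves conjunction.
Position 10: adjective is ruled out by rule 3; that leaves conjunction.
Position 1: conjunction is ruled out by rule 4; that leaves adjective.
Position 2: conjunction is ruled out by rule 4; that leaves adjective.
So the tagging must be: adjective adjective adverb preposition adverb adjective preposition noun conjunction conjunction.
Check: rule 1 holds; rule 2 holds; rule 3 holds; rule 4 holds; rule 5 holds.

adverb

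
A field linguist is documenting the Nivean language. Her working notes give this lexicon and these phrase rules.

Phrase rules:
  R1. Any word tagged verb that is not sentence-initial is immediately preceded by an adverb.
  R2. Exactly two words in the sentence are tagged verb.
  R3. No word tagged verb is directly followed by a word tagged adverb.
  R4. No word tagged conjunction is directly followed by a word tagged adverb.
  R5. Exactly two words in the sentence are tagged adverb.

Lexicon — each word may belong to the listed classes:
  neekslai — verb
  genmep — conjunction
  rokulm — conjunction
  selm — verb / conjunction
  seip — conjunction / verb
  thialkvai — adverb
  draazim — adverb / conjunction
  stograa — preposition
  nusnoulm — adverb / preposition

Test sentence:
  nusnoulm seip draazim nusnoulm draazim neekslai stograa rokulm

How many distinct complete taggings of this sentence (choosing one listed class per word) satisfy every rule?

Candidates per position — 1:nusnoulm {adverb,preposition}; 2:seip {conjunction,verb}; 3:draazim {adverb,conjunction}; 4:nusnoulm {adverb,preposition}; 5:draazim {adverb,conjunction}; 6:neekslai {verb}; 7:stograa {preposition}; 8:rokulm {conjunction}.
There are 32 candidate sequences in total.
The sequences that satisfy every rule: adverb verb conjunction preposition adverb verb preposition conjunction.
Count = 1.

1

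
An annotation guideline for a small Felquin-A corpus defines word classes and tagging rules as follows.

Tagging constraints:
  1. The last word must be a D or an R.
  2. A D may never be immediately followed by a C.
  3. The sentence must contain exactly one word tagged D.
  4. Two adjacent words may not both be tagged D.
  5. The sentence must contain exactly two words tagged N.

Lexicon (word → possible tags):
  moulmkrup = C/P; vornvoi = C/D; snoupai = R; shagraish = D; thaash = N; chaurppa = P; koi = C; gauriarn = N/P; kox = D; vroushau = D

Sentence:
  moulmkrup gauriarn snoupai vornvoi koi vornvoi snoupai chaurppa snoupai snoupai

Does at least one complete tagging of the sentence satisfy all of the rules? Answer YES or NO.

Candidates per position — 1:moulmkrup {C,P}; 2:gauriarn {N,P}; 3:snoupai {R}; 4:vornvoi {C,D}; 5:koi {C}; 6:vornvoi {C,D}; 7:snoupai {R}; 8:chaurppa {P}; 9:snoupai {R}; 10:snoupai {R}.
Rule 5 cannot be satisfied by any choice of tags from the lexicon.
So there is no consistent tagging.

NO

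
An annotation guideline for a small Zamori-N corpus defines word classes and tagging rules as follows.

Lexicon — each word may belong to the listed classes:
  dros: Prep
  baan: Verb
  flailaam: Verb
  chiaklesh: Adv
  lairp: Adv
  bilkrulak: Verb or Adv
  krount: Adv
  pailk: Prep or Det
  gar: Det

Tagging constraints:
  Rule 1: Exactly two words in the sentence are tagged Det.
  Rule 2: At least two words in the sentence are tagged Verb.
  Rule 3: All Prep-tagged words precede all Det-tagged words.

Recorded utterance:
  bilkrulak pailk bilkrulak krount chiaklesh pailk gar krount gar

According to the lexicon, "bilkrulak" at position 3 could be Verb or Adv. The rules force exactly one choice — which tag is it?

Verb

Candidates per position — 1:bilkrulak {Verb,Adv}; 2:pailk {Prep,Det}; 3:bilkrulak {Verb,Adv}; 4:krount {Adv}; 5:chiaklesh {Adv}; 6:pailk {Prep,Det}; 7:gar {Det}; 8:krount {Adv}; 9:gar {Det}.
Position 1: tagging it Adv would leave rule 2 unsatisfiable, so it must be Verb.
Position 2: tagging it Det would leave rule 1 unsatisfiable, so it must be Prep.
Position 3: tagging it Adv would leave rule 2 unsatisfiable, so it must be Verb.
Position 6: tagging it Det would leave rule 1 unsatisfiable, so it must be Prep.
The only consistent sequence is: Verb Prep Verb Adv Adv Prep Det Adv Det.
Check: rule 1 holds; rule 2 holds; rule 3 holds.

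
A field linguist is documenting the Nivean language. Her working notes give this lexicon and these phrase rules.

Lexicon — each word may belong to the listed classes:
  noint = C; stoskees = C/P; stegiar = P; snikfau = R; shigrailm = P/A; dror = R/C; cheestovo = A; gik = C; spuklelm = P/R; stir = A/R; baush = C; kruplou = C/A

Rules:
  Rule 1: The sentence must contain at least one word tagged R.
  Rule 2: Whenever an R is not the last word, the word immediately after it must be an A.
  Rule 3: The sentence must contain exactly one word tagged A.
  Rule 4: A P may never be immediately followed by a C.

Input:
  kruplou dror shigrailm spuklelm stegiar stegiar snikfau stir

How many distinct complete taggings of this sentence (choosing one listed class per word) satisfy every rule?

1

Candidates per position — 1:kruplou {C,A}; 2:dror {R,C}; 3:shigrailm {P,A}; 4:spuklelm {P,R}; 5:stegiar {P}; 6:stegiar {P}; 7:snikfau {R}; 8:stir {A,R}.
There are 32 candidate sequences in total.
The sequences that satisfy every rule: C C P P P P R A.
Count = 1.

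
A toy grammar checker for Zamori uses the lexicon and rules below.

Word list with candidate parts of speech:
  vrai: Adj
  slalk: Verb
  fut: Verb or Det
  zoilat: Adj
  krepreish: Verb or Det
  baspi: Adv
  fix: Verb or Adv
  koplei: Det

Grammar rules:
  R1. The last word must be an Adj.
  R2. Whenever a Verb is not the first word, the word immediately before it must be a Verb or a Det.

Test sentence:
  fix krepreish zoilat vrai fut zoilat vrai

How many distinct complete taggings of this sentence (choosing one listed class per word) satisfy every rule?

3

Candidates per position — 1:fix {Verb,Adv}; 2:krepreish {Verb,Det}; 3:zoilat {Adj}; 4:vrai {Adj}; 5:fut {Verb,Det}; 6:zoilat {Adj}; 7:vrai {Adj}.
There are 8 candidate sequences in total.
The sequences that satisfy every rule: Verb Verb Adj Adj Det Adj Adj; Verb Det Adj Adj Det Adj Adj; Adv Det Adj Adj Det Adj Adj.
Count = 3.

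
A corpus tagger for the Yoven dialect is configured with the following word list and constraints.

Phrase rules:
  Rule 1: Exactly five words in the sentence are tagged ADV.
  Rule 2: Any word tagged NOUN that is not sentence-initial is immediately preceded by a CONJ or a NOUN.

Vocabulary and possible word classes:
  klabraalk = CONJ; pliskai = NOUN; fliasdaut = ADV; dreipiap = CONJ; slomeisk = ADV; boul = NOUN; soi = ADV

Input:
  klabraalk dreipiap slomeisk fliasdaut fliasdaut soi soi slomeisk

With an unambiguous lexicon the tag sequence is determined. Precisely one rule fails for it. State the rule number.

Fixed tagging: CONJ CONJ ADV ADV ADV ADV ADV ADV.
Rule check: R1 fails, R2 ok.
Only rule 1 fails.

1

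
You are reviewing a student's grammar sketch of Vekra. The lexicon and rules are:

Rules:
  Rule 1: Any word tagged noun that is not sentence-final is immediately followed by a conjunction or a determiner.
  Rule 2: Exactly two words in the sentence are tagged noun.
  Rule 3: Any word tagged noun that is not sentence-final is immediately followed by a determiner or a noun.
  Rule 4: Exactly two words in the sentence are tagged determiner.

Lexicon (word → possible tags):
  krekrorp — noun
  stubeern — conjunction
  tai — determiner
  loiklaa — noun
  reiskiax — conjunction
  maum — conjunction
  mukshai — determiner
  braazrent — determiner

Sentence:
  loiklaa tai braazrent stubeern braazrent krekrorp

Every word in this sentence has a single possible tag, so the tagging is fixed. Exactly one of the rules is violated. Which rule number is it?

4

Fixed tagging: noun determiner determiner conjunction determiner noun.
Applying the rules: R1 holds, R2 holds, R3 holds, R4 violated.
Only rule 4 fails.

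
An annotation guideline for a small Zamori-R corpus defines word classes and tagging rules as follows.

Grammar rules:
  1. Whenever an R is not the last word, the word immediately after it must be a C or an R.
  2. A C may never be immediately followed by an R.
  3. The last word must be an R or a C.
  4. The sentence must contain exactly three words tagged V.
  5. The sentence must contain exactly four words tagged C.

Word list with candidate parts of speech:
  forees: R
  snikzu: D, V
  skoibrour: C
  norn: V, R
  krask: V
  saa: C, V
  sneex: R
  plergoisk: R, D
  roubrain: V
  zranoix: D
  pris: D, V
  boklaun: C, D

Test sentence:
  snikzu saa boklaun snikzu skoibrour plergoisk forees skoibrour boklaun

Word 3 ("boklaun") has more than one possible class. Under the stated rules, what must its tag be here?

Candidates per position — 1:snikzu {D,V}; 2:saa {C,V}; 3:boklaun {C,D}; 4:snikzu {D,V}; 5:skoibrour {C}; 6:plergoisk {R,D}; 7:forees {R}; 8:skoibrour {C}; 9:boklaun {C,D}.
Word 1 cannot be D — rule 4 would then fail for every completion. It is V.
Word 2 cannot be C — rule 4 would then fail for every completion. It is V.
Word 3 cannot be D — rule 5 would then fail for every completion. It is C.
Word 4 cannot be D — rule 4 would then fail for every completion. It is V.
Word 6 cannot be R — rule 2 would then fail for every completion. It is D.
Word 9 cannot be D — rule 3 would then fail for every completion. It is C.
The unique satisfying tagging is: V V C V C D R C C.
Checking: rule 1 holds; rule 2 holds; rule 3 holds; rule 4 holds; rule 5 holds.

C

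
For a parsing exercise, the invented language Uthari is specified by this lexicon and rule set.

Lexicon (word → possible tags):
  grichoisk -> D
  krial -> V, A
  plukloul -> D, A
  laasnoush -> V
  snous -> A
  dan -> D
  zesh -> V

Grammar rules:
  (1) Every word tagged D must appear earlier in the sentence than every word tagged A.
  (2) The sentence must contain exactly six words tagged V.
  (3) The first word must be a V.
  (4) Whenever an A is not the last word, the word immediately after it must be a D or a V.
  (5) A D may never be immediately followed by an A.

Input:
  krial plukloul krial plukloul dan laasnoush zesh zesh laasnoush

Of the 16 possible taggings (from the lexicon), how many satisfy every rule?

1

Candidates per position — 1:krial {V,A}; 2:plukloul {D,A}; 3:krial {V,A}; 4:plukloul {D,A}; 5:dan {D}; 6:laasnoush {V}; 7:zesh {V}; 8:zesh {V}; 9:laasnoush {V}.
There are 16 candidate sequences in total.
The sequences that satisfy every rule: V D V D D V V V V.
Count = 1.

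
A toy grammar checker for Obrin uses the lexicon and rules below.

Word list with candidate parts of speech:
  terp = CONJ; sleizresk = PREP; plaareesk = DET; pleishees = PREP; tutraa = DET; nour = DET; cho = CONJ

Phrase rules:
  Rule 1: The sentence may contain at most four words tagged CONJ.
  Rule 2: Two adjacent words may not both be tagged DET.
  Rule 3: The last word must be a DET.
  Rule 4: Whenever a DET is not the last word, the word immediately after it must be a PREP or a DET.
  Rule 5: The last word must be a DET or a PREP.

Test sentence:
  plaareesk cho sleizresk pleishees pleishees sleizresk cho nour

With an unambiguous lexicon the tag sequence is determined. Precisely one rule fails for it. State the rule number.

4

Fixed tagging: DET CONJ PREP PREP PREP PREP CONJ DET.
Checking each rule: R1 pass, R2 pass, R3 pass, R4 fail, R5 pass.
Only rule 4 fails.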